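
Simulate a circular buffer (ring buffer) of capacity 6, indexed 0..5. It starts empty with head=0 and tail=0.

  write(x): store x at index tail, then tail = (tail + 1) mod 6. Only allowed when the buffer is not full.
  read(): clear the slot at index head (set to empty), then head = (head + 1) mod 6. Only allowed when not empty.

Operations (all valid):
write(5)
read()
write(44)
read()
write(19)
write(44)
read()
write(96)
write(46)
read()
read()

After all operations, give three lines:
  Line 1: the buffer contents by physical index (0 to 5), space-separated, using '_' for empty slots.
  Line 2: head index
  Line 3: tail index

Answer: _ _ _ _ _ 46
5
0

Derivation:
write(5): buf=[5 _ _ _ _ _], head=0, tail=1, size=1
read(): buf=[_ _ _ _ _ _], head=1, tail=1, size=0
write(44): buf=[_ 44 _ _ _ _], head=1, tail=2, size=1
read(): buf=[_ _ _ _ _ _], head=2, tail=2, size=0
write(19): buf=[_ _ 19 _ _ _], head=2, tail=3, size=1
write(44): buf=[_ _ 19 44 _ _], head=2, tail=4, size=2
read(): buf=[_ _ _ 44 _ _], head=3, tail=4, size=1
write(96): buf=[_ _ _ 44 96 _], head=3, tail=5, size=2
write(46): buf=[_ _ _ 44 96 46], head=3, tail=0, size=3
read(): buf=[_ _ _ _ 96 46], head=4, tail=0, size=2
read(): buf=[_ _ _ _ _ 46], head=5, tail=0, size=1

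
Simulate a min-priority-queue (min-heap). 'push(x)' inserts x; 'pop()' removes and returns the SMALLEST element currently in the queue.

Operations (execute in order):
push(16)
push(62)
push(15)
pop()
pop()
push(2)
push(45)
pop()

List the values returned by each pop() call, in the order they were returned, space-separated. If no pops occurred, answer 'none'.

Answer: 15 16 2

Derivation:
push(16): heap contents = [16]
push(62): heap contents = [16, 62]
push(15): heap contents = [15, 16, 62]
pop() → 15: heap contents = [16, 62]
pop() → 16: heap contents = [62]
push(2): heap contents = [2, 62]
push(45): heap contents = [2, 45, 62]
pop() → 2: heap contents = [45, 62]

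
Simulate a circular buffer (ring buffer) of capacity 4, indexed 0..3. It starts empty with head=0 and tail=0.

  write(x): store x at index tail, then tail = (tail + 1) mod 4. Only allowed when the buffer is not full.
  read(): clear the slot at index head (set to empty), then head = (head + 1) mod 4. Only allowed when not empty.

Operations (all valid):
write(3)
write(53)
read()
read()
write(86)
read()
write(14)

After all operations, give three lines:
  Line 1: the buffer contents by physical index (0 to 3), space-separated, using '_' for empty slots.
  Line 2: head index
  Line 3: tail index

Answer: _ _ _ 14
3
0

Derivation:
write(3): buf=[3 _ _ _], head=0, tail=1, size=1
write(53): buf=[3 53 _ _], head=0, tail=2, size=2
read(): buf=[_ 53 _ _], head=1, tail=2, size=1
read(): buf=[_ _ _ _], head=2, tail=2, size=0
write(86): buf=[_ _ 86 _], head=2, tail=3, size=1
read(): buf=[_ _ _ _], head=3, tail=3, size=0
write(14): buf=[_ _ _ 14], head=3, tail=0, size=1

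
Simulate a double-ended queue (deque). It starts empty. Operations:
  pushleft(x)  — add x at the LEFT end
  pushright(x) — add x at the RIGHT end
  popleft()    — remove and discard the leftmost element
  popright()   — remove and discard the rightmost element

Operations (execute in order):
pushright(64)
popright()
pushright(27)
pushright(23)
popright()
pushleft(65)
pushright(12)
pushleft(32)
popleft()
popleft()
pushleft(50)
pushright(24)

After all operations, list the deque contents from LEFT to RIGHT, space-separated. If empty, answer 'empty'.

Answer: 50 27 12 24

Derivation:
pushright(64): [64]
popright(): []
pushright(27): [27]
pushright(23): [27, 23]
popright(): [27]
pushleft(65): [65, 27]
pushright(12): [65, 27, 12]
pushleft(32): [32, 65, 27, 12]
popleft(): [65, 27, 12]
popleft(): [27, 12]
pushleft(50): [50, 27, 12]
pushright(24): [50, 27, 12, 24]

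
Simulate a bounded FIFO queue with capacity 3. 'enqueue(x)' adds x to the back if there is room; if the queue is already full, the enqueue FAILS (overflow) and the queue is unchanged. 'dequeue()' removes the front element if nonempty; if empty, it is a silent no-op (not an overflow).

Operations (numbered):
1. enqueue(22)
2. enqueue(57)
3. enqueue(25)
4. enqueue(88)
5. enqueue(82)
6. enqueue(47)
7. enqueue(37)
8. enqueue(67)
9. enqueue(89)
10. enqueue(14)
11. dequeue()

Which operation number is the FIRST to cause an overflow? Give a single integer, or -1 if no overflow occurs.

1. enqueue(22): size=1
2. enqueue(57): size=2
3. enqueue(25): size=3
4. enqueue(88): size=3=cap → OVERFLOW (fail)
5. enqueue(82): size=3=cap → OVERFLOW (fail)
6. enqueue(47): size=3=cap → OVERFLOW (fail)
7. enqueue(37): size=3=cap → OVERFLOW (fail)
8. enqueue(67): size=3=cap → OVERFLOW (fail)
9. enqueue(89): size=3=cap → OVERFLOW (fail)
10. enqueue(14): size=3=cap → OVERFLOW (fail)
11. dequeue(): size=2

Answer: 4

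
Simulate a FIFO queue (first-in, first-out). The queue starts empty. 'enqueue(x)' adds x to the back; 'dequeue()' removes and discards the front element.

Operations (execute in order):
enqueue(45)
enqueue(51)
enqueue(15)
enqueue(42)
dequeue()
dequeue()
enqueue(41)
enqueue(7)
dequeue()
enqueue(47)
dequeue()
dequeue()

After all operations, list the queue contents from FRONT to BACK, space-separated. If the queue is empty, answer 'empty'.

Answer: 7 47

Derivation:
enqueue(45): [45]
enqueue(51): [45, 51]
enqueue(15): [45, 51, 15]
enqueue(42): [45, 51, 15, 42]
dequeue(): [51, 15, 42]
dequeue(): [15, 42]
enqueue(41): [15, 42, 41]
enqueue(7): [15, 42, 41, 7]
dequeue(): [42, 41, 7]
enqueue(47): [42, 41, 7, 47]
dequeue(): [41, 7, 47]
dequeue(): [7, 47]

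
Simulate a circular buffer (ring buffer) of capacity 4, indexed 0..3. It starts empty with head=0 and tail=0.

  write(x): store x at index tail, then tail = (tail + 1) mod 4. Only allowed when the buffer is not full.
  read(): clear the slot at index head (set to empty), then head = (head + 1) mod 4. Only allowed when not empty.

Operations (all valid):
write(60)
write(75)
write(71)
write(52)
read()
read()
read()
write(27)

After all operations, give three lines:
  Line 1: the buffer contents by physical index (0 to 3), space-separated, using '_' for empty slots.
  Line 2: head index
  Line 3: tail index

Answer: 27 _ _ 52
3
1

Derivation:
write(60): buf=[60 _ _ _], head=0, tail=1, size=1
write(75): buf=[60 75 _ _], head=0, tail=2, size=2
write(71): buf=[60 75 71 _], head=0, tail=3, size=3
write(52): buf=[60 75 71 52], head=0, tail=0, size=4
read(): buf=[_ 75 71 52], head=1, tail=0, size=3
read(): buf=[_ _ 71 52], head=2, tail=0, size=2
read(): buf=[_ _ _ 52], head=3, tail=0, size=1
write(27): buf=[27 _ _ 52], head=3, tail=1, size=2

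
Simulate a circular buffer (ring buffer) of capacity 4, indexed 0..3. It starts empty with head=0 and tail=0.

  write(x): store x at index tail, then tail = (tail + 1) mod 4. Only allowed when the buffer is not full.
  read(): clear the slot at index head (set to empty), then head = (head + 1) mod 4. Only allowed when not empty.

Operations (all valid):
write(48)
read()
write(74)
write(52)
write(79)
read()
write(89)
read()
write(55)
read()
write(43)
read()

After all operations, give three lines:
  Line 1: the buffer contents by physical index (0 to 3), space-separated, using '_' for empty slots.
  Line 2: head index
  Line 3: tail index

write(48): buf=[48 _ _ _], head=0, tail=1, size=1
read(): buf=[_ _ _ _], head=1, tail=1, size=0
write(74): buf=[_ 74 _ _], head=1, tail=2, size=1
write(52): buf=[_ 74 52 _], head=1, tail=3, size=2
write(79): buf=[_ 74 52 79], head=1, tail=0, size=3
read(): buf=[_ _ 52 79], head=2, tail=0, size=2
write(89): buf=[89 _ 52 79], head=2, tail=1, size=3
read(): buf=[89 _ _ 79], head=3, tail=1, size=2
write(55): buf=[89 55 _ 79], head=3, tail=2, size=3
read(): buf=[89 55 _ _], head=0, tail=2, size=2
write(43): buf=[89 55 43 _], head=0, tail=3, size=3
read(): buf=[_ 55 43 _], head=1, tail=3, size=2

Answer: _ 55 43 _
1
3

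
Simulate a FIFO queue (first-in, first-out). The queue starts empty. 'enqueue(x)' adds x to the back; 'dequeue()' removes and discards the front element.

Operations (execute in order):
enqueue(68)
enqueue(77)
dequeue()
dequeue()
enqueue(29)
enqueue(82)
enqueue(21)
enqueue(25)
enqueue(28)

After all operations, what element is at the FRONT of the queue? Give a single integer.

Answer: 29

Derivation:
enqueue(68): queue = [68]
enqueue(77): queue = [68, 77]
dequeue(): queue = [77]
dequeue(): queue = []
enqueue(29): queue = [29]
enqueue(82): queue = [29, 82]
enqueue(21): queue = [29, 82, 21]
enqueue(25): queue = [29, 82, 21, 25]
enqueue(28): queue = [29, 82, 21, 25, 28]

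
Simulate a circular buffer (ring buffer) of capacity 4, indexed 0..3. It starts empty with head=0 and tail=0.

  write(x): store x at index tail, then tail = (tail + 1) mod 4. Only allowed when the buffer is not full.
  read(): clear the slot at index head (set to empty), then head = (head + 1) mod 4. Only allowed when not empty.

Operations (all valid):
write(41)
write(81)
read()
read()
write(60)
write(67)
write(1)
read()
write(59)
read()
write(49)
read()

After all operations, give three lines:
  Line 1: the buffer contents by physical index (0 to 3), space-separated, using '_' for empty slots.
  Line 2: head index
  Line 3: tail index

Answer: _ 59 49 _
1
3

Derivation:
write(41): buf=[41 _ _ _], head=0, tail=1, size=1
write(81): buf=[41 81 _ _], head=0, tail=2, size=2
read(): buf=[_ 81 _ _], head=1, tail=2, size=1
read(): buf=[_ _ _ _], head=2, tail=2, size=0
write(60): buf=[_ _ 60 _], head=2, tail=3, size=1
write(67): buf=[_ _ 60 67], head=2, tail=0, size=2
write(1): buf=[1 _ 60 67], head=2, tail=1, size=3
read(): buf=[1 _ _ 67], head=3, tail=1, size=2
write(59): buf=[1 59 _ 67], head=3, tail=2, size=3
read(): buf=[1 59 _ _], head=0, tail=2, size=2
write(49): buf=[1 59 49 _], head=0, tail=3, size=3
read(): buf=[_ 59 49 _], head=1, tail=3, size=2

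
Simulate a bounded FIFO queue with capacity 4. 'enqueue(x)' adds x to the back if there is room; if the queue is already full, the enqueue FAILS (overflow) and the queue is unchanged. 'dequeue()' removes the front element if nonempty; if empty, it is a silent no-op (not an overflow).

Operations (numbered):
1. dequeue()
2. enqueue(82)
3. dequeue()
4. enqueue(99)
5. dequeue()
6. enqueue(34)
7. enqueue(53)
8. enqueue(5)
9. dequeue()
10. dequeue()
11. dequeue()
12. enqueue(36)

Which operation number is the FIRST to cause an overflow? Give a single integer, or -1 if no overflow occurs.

1. dequeue(): empty, no-op, size=0
2. enqueue(82): size=1
3. dequeue(): size=0
4. enqueue(99): size=1
5. dequeue(): size=0
6. enqueue(34): size=1
7. enqueue(53): size=2
8. enqueue(5): size=3
9. dequeue(): size=2
10. dequeue(): size=1
11. dequeue(): size=0
12. enqueue(36): size=1

Answer: -1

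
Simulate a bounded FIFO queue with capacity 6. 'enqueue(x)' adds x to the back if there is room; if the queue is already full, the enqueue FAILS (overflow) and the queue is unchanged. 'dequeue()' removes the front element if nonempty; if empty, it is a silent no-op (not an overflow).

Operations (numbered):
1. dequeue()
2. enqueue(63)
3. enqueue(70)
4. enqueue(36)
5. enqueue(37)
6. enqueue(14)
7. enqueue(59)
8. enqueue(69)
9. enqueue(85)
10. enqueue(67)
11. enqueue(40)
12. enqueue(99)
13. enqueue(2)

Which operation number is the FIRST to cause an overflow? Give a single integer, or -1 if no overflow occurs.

1. dequeue(): empty, no-op, size=0
2. enqueue(63): size=1
3. enqueue(70): size=2
4. enqueue(36): size=3
5. enqueue(37): size=4
6. enqueue(14): size=5
7. enqueue(59): size=6
8. enqueue(69): size=6=cap → OVERFLOW (fail)
9. enqueue(85): size=6=cap → OVERFLOW (fail)
10. enqueue(67): size=6=cap → OVERFLOW (fail)
11. enqueue(40): size=6=cap → OVERFLOW (fail)
12. enqueue(99): size=6=cap → OVERFLOW (fail)
13. enqueue(2): size=6=cap → OVERFLOW (fail)

Answer: 8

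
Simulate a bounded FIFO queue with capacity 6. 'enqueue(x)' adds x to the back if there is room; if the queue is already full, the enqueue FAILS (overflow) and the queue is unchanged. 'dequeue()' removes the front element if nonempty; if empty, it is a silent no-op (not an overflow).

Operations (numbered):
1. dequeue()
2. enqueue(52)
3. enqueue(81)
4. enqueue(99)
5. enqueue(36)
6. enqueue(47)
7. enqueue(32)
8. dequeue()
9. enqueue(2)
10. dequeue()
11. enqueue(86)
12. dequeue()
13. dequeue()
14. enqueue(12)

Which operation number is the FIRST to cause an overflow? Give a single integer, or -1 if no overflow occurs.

1. dequeue(): empty, no-op, size=0
2. enqueue(52): size=1
3. enqueue(81): size=2
4. enqueue(99): size=3
5. enqueue(36): size=4
6. enqueue(47): size=5
7. enqueue(32): size=6
8. dequeue(): size=5
9. enqueue(2): size=6
10. dequeue(): size=5
11. enqueue(86): size=6
12. dequeue(): size=5
13. dequeue(): size=4
14. enqueue(12): size=5

Answer: -1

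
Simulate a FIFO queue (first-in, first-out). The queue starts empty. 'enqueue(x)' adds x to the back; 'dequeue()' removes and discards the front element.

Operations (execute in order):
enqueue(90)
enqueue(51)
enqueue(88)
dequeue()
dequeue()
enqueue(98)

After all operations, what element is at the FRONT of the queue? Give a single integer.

Answer: 88

Derivation:
enqueue(90): queue = [90]
enqueue(51): queue = [90, 51]
enqueue(88): queue = [90, 51, 88]
dequeue(): queue = [51, 88]
dequeue(): queue = [88]
enqueue(98): queue = [88, 98]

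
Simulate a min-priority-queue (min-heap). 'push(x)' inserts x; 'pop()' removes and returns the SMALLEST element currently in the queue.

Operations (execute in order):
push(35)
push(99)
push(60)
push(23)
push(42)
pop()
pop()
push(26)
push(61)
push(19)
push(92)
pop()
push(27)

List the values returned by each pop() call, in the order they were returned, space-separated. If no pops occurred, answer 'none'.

push(35): heap contents = [35]
push(99): heap contents = [35, 99]
push(60): heap contents = [35, 60, 99]
push(23): heap contents = [23, 35, 60, 99]
push(42): heap contents = [23, 35, 42, 60, 99]
pop() → 23: heap contents = [35, 42, 60, 99]
pop() → 35: heap contents = [42, 60, 99]
push(26): heap contents = [26, 42, 60, 99]
push(61): heap contents = [26, 42, 60, 61, 99]
push(19): heap contents = [19, 26, 42, 60, 61, 99]
push(92): heap contents = [19, 26, 42, 60, 61, 92, 99]
pop() → 19: heap contents = [26, 42, 60, 61, 92, 99]
push(27): heap contents = [26, 27, 42, 60, 61, 92, 99]

Answer: 23 35 19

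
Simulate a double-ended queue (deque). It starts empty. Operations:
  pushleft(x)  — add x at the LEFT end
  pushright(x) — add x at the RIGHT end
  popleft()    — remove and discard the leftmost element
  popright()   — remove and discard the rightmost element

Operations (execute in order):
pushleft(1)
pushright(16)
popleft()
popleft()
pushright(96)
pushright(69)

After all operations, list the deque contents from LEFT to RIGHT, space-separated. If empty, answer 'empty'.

Answer: 96 69

Derivation:
pushleft(1): [1]
pushright(16): [1, 16]
popleft(): [16]
popleft(): []
pushright(96): [96]
pushright(69): [96, 69]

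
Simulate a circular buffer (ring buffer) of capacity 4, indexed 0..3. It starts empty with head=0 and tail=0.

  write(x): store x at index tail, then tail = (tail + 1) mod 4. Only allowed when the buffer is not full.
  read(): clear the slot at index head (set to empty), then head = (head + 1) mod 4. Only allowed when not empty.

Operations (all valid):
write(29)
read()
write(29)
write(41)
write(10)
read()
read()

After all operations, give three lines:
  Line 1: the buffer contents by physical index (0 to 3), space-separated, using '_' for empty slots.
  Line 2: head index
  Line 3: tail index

write(29): buf=[29 _ _ _], head=0, tail=1, size=1
read(): buf=[_ _ _ _], head=1, tail=1, size=0
write(29): buf=[_ 29 _ _], head=1, tail=2, size=1
write(41): buf=[_ 29 41 _], head=1, tail=3, size=2
write(10): buf=[_ 29 41 10], head=1, tail=0, size=3
read(): buf=[_ _ 41 10], head=2, tail=0, size=2
read(): buf=[_ _ _ 10], head=3, tail=0, size=1

Answer: _ _ _ 10
3
0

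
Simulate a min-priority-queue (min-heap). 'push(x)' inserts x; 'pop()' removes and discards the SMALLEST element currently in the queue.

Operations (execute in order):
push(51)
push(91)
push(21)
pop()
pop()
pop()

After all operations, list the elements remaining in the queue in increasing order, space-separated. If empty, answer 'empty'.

Answer: empty

Derivation:
push(51): heap contents = [51]
push(91): heap contents = [51, 91]
push(21): heap contents = [21, 51, 91]
pop() → 21: heap contents = [51, 91]
pop() → 51: heap contents = [91]
pop() → 91: heap contents = []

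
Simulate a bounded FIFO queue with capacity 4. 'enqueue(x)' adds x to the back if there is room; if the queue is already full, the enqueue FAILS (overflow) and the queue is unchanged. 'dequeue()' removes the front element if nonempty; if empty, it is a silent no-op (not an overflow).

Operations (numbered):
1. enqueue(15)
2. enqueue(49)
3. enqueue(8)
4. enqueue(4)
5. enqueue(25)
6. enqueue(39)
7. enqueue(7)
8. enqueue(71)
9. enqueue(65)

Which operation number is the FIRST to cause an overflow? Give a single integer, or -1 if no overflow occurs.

Answer: 5

Derivation:
1. enqueue(15): size=1
2. enqueue(49): size=2
3. enqueue(8): size=3
4. enqueue(4): size=4
5. enqueue(25): size=4=cap → OVERFLOW (fail)
6. enqueue(39): size=4=cap → OVERFLOW (fail)
7. enqueue(7): size=4=cap → OVERFLOW (fail)
8. enqueue(71): size=4=cap → OVERFLOW (fail)
9. enqueue(65): size=4=cap → OVERFLOW (fail)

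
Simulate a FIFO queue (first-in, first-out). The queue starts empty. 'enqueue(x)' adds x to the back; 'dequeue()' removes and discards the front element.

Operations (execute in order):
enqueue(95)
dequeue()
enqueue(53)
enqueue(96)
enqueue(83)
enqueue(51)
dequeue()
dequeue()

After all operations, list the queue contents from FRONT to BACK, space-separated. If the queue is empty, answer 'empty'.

enqueue(95): [95]
dequeue(): []
enqueue(53): [53]
enqueue(96): [53, 96]
enqueue(83): [53, 96, 83]
enqueue(51): [53, 96, 83, 51]
dequeue(): [96, 83, 51]
dequeue(): [83, 51]

Answer: 83 51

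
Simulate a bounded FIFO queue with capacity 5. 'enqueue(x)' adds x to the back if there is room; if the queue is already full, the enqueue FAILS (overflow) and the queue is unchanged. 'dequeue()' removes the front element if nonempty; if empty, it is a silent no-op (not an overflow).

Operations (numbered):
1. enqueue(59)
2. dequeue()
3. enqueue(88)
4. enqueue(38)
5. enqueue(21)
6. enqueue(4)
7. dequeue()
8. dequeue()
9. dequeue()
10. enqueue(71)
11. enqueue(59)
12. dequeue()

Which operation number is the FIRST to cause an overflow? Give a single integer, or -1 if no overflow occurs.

Answer: -1

Derivation:
1. enqueue(59): size=1
2. dequeue(): size=0
3. enqueue(88): size=1
4. enqueue(38): size=2
5. enqueue(21): size=3
6. enqueue(4): size=4
7. dequeue(): size=3
8. dequeue(): size=2
9. dequeue(): size=1
10. enqueue(71): size=2
11. enqueue(59): size=3
12. dequeue(): size=2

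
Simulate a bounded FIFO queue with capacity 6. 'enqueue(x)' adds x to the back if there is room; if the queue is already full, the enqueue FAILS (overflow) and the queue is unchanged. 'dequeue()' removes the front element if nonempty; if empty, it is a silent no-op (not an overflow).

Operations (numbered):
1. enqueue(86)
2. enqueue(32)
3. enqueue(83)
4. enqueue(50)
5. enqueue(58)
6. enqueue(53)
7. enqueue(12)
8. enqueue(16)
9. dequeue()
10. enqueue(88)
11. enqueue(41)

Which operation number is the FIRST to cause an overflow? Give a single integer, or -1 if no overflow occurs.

Answer: 7

Derivation:
1. enqueue(86): size=1
2. enqueue(32): size=2
3. enqueue(83): size=3
4. enqueue(50): size=4
5. enqueue(58): size=5
6. enqueue(53): size=6
7. enqueue(12): size=6=cap → OVERFLOW (fail)
8. enqueue(16): size=6=cap → OVERFLOW (fail)
9. dequeue(): size=5
10. enqueue(88): size=6
11. enqueue(41): size=6=cap → OVERFLOW (fail)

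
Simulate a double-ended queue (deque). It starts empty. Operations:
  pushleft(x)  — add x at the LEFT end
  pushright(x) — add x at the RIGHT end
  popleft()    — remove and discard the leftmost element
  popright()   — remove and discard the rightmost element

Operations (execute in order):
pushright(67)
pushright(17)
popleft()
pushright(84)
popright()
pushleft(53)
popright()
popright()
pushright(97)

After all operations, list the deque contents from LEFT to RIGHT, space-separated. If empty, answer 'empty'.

Answer: 97

Derivation:
pushright(67): [67]
pushright(17): [67, 17]
popleft(): [17]
pushright(84): [17, 84]
popright(): [17]
pushleft(53): [53, 17]
popright(): [53]
popright(): []
pushright(97): [97]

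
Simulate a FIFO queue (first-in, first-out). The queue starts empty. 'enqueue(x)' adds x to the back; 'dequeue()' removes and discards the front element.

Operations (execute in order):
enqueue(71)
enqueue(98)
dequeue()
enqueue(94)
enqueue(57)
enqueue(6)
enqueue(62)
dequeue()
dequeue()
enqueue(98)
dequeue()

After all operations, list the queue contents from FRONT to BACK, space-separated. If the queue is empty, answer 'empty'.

enqueue(71): [71]
enqueue(98): [71, 98]
dequeue(): [98]
enqueue(94): [98, 94]
enqueue(57): [98, 94, 57]
enqueue(6): [98, 94, 57, 6]
enqueue(62): [98, 94, 57, 6, 62]
dequeue(): [94, 57, 6, 62]
dequeue(): [57, 6, 62]
enqueue(98): [57, 6, 62, 98]
dequeue(): [6, 62, 98]

Answer: 6 62 98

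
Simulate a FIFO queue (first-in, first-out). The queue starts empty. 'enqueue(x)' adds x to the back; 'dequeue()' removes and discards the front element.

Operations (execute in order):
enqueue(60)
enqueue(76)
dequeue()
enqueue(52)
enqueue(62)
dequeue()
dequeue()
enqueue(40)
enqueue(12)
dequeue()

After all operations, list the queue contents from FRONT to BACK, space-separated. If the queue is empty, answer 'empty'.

enqueue(60): [60]
enqueue(76): [60, 76]
dequeue(): [76]
enqueue(52): [76, 52]
enqueue(62): [76, 52, 62]
dequeue(): [52, 62]
dequeue(): [62]
enqueue(40): [62, 40]
enqueue(12): [62, 40, 12]
dequeue(): [40, 12]

Answer: 40 12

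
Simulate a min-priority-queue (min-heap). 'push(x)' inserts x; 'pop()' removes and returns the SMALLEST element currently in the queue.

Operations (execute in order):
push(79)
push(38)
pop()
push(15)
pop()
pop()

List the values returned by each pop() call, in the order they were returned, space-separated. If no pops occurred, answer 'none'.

push(79): heap contents = [79]
push(38): heap contents = [38, 79]
pop() → 38: heap contents = [79]
push(15): heap contents = [15, 79]
pop() → 15: heap contents = [79]
pop() → 79: heap contents = []

Answer: 38 15 79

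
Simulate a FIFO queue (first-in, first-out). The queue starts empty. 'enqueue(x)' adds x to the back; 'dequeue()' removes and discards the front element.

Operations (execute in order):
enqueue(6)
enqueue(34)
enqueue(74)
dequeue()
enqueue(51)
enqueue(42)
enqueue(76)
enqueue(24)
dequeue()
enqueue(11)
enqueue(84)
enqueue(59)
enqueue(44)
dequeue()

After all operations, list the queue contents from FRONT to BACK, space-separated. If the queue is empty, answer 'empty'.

Answer: 51 42 76 24 11 84 59 44

Derivation:
enqueue(6): [6]
enqueue(34): [6, 34]
enqueue(74): [6, 34, 74]
dequeue(): [34, 74]
enqueue(51): [34, 74, 51]
enqueue(42): [34, 74, 51, 42]
enqueue(76): [34, 74, 51, 42, 76]
enqueue(24): [34, 74, 51, 42, 76, 24]
dequeue(): [74, 51, 42, 76, 24]
enqueue(11): [74, 51, 42, 76, 24, 11]
enqueue(84): [74, 51, 42, 76, 24, 11, 84]
enqueue(59): [74, 51, 42, 76, 24, 11, 84, 59]
enqueue(44): [74, 51, 42, 76, 24, 11, 84, 59, 44]
dequeue(): [51, 42, 76, 24, 11, 84, 59, 44]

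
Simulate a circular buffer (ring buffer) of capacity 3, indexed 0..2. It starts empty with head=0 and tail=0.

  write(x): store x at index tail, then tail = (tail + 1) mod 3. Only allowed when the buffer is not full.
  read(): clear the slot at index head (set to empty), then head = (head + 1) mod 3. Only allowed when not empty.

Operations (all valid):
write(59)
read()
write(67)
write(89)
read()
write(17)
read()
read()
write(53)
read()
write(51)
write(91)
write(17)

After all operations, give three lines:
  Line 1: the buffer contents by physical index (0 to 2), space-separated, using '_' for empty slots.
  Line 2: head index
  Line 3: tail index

write(59): buf=[59 _ _], head=0, tail=1, size=1
read(): buf=[_ _ _], head=1, tail=1, size=0
write(67): buf=[_ 67 _], head=1, tail=2, size=1
write(89): buf=[_ 67 89], head=1, tail=0, size=2
read(): buf=[_ _ 89], head=2, tail=0, size=1
write(17): buf=[17 _ 89], head=2, tail=1, size=2
read(): buf=[17 _ _], head=0, tail=1, size=1
read(): buf=[_ _ _], head=1, tail=1, size=0
write(53): buf=[_ 53 _], head=1, tail=2, size=1
read(): buf=[_ _ _], head=2, tail=2, size=0
write(51): buf=[_ _ 51], head=2, tail=0, size=1
write(91): buf=[91 _ 51], head=2, tail=1, size=2
write(17): buf=[91 17 51], head=2, tail=2, size=3

Answer: 91 17 51
2
2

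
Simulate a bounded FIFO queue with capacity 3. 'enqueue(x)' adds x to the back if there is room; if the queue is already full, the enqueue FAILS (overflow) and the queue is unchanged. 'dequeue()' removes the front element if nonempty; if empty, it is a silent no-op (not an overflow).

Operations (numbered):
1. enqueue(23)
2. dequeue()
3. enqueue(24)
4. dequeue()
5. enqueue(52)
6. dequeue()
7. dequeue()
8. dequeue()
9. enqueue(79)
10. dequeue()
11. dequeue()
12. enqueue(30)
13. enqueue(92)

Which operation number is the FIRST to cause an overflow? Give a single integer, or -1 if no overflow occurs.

Answer: -1

Derivation:
1. enqueue(23): size=1
2. dequeue(): size=0
3. enqueue(24): size=1
4. dequeue(): size=0
5. enqueue(52): size=1
6. dequeue(): size=0
7. dequeue(): empty, no-op, size=0
8. dequeue(): empty, no-op, size=0
9. enqueue(79): size=1
10. dequeue(): size=0
11. dequeue(): empty, no-op, size=0
12. enqueue(30): size=1
13. enqueue(92): size=2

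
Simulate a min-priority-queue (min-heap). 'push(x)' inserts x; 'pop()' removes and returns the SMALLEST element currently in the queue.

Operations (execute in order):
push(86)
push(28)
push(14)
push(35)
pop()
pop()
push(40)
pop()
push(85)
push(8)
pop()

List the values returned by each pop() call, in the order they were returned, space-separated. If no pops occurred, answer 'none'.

push(86): heap contents = [86]
push(28): heap contents = [28, 86]
push(14): heap contents = [14, 28, 86]
push(35): heap contents = [14, 28, 35, 86]
pop() → 14: heap contents = [28, 35, 86]
pop() → 28: heap contents = [35, 86]
push(40): heap contents = [35, 40, 86]
pop() → 35: heap contents = [40, 86]
push(85): heap contents = [40, 85, 86]
push(8): heap contents = [8, 40, 85, 86]
pop() → 8: heap contents = [40, 85, 86]

Answer: 14 28 35 8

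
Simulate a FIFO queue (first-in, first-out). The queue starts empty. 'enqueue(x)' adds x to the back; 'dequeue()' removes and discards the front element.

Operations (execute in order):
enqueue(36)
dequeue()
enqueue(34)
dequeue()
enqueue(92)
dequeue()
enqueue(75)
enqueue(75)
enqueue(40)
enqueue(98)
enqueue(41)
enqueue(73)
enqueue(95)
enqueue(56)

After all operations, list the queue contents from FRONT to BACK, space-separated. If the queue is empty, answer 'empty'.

enqueue(36): [36]
dequeue(): []
enqueue(34): [34]
dequeue(): []
enqueue(92): [92]
dequeue(): []
enqueue(75): [75]
enqueue(75): [75, 75]
enqueue(40): [75, 75, 40]
enqueue(98): [75, 75, 40, 98]
enqueue(41): [75, 75, 40, 98, 41]
enqueue(73): [75, 75, 40, 98, 41, 73]
enqueue(95): [75, 75, 40, 98, 41, 73, 95]
enqueue(56): [75, 75, 40, 98, 41, 73, 95, 56]

Answer: 75 75 40 98 41 73 95 56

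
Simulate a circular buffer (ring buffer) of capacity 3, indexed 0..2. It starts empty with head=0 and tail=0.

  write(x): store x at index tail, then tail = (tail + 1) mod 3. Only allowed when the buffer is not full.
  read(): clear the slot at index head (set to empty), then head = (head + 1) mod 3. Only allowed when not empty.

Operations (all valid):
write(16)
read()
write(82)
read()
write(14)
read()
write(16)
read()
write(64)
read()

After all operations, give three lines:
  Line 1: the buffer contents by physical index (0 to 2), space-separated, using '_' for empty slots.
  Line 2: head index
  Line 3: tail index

write(16): buf=[16 _ _], head=0, tail=1, size=1
read(): buf=[_ _ _], head=1, tail=1, size=0
write(82): buf=[_ 82 _], head=1, tail=2, size=1
read(): buf=[_ _ _], head=2, tail=2, size=0
write(14): buf=[_ _ 14], head=2, tail=0, size=1
read(): buf=[_ _ _], head=0, tail=0, size=0
write(16): buf=[16 _ _], head=0, tail=1, size=1
read(): buf=[_ _ _], head=1, tail=1, size=0
write(64): buf=[_ 64 _], head=1, tail=2, size=1
read(): buf=[_ _ _], head=2, tail=2, size=0

Answer: _ _ _
2
2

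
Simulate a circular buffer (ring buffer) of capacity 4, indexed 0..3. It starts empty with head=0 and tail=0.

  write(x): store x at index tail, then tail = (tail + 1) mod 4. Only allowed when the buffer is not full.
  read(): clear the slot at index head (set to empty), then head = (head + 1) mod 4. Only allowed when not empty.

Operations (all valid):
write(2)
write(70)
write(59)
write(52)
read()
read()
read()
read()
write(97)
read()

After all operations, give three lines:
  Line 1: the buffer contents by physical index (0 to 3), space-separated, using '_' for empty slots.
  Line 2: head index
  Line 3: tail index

write(2): buf=[2 _ _ _], head=0, tail=1, size=1
write(70): buf=[2 70 _ _], head=0, tail=2, size=2
write(59): buf=[2 70 59 _], head=0, tail=3, size=3
write(52): buf=[2 70 59 52], head=0, tail=0, size=4
read(): buf=[_ 70 59 52], head=1, tail=0, size=3
read(): buf=[_ _ 59 52], head=2, tail=0, size=2
read(): buf=[_ _ _ 52], head=3, tail=0, size=1
read(): buf=[_ _ _ _], head=0, tail=0, size=0
write(97): buf=[97 _ _ _], head=0, tail=1, size=1
read(): buf=[_ _ _ _], head=1, tail=1, size=0

Answer: _ _ _ _
1
1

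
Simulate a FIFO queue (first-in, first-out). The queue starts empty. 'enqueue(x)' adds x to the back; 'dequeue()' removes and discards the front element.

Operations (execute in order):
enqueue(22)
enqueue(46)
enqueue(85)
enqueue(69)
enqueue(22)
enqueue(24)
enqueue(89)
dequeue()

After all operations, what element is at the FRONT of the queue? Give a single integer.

enqueue(22): queue = [22]
enqueue(46): queue = [22, 46]
enqueue(85): queue = [22, 46, 85]
enqueue(69): queue = [22, 46, 85, 69]
enqueue(22): queue = [22, 46, 85, 69, 22]
enqueue(24): queue = [22, 46, 85, 69, 22, 24]
enqueue(89): queue = [22, 46, 85, 69, 22, 24, 89]
dequeue(): queue = [46, 85, 69, 22, 24, 89]

Answer: 46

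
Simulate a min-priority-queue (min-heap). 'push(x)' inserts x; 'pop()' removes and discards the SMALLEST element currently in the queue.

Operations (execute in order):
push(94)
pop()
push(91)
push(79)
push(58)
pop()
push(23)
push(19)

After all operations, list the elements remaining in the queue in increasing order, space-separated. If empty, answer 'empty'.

push(94): heap contents = [94]
pop() → 94: heap contents = []
push(91): heap contents = [91]
push(79): heap contents = [79, 91]
push(58): heap contents = [58, 79, 91]
pop() → 58: heap contents = [79, 91]
push(23): heap contents = [23, 79, 91]
push(19): heap contents = [19, 23, 79, 91]

Answer: 19 23 79 91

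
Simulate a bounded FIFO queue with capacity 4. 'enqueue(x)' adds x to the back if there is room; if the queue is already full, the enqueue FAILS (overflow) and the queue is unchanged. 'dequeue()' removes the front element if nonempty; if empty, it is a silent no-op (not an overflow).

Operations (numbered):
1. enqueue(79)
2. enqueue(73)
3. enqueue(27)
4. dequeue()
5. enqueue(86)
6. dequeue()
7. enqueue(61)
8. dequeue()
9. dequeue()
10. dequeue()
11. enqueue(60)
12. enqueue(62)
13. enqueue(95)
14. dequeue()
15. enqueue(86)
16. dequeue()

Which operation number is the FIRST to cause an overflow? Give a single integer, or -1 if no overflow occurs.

1. enqueue(79): size=1
2. enqueue(73): size=2
3. enqueue(27): size=3
4. dequeue(): size=2
5. enqueue(86): size=3
6. dequeue(): size=2
7. enqueue(61): size=3
8. dequeue(): size=2
9. dequeue(): size=1
10. dequeue(): size=0
11. enqueue(60): size=1
12. enqueue(62): size=2
13. enqueue(95): size=3
14. dequeue(): size=2
15. enqueue(86): size=3
16. dequeue(): size=2

Answer: -1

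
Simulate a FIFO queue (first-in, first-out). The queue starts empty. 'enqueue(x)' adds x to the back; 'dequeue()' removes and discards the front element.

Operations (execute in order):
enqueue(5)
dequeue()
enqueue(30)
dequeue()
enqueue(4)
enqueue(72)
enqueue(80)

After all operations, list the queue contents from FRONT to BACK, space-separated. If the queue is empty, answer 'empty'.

enqueue(5): [5]
dequeue(): []
enqueue(30): [30]
dequeue(): []
enqueue(4): [4]
enqueue(72): [4, 72]
enqueue(80): [4, 72, 80]

Answer: 4 72 80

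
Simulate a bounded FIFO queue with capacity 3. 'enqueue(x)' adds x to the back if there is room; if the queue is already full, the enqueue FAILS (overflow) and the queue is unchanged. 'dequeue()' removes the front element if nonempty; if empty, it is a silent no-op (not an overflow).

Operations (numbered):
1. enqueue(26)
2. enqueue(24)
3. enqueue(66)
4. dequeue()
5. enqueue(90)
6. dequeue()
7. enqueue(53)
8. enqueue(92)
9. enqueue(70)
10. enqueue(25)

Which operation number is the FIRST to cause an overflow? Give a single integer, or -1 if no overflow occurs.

1. enqueue(26): size=1
2. enqueue(24): size=2
3. enqueue(66): size=3
4. dequeue(): size=2
5. enqueue(90): size=3
6. dequeue(): size=2
7. enqueue(53): size=3
8. enqueue(92): size=3=cap → OVERFLOW (fail)
9. enqueue(70): size=3=cap → OVERFLOW (fail)
10. enqueue(25): size=3=cap → OVERFLOW (fail)

Answer: 8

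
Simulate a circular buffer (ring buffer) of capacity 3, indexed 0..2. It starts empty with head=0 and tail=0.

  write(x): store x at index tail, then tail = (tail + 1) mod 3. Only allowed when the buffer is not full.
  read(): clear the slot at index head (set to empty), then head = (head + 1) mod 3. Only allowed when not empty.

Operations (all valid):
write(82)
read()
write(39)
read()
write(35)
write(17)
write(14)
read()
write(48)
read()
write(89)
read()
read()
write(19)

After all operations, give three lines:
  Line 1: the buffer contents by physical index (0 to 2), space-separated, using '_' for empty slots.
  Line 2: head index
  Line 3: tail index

Answer: 89 19 _
0
2

Derivation:
write(82): buf=[82 _ _], head=0, tail=1, size=1
read(): buf=[_ _ _], head=1, tail=1, size=0
write(39): buf=[_ 39 _], head=1, tail=2, size=1
read(): buf=[_ _ _], head=2, tail=2, size=0
write(35): buf=[_ _ 35], head=2, tail=0, size=1
write(17): buf=[17 _ 35], head=2, tail=1, size=2
write(14): buf=[17 14 35], head=2, tail=2, size=3
read(): buf=[17 14 _], head=0, tail=2, size=2
write(48): buf=[17 14 48], head=0, tail=0, size=3
read(): buf=[_ 14 48], head=1, tail=0, size=2
write(89): buf=[89 14 48], head=1, tail=1, size=3
read(): buf=[89 _ 48], head=2, tail=1, size=2
read(): buf=[89 _ _], head=0, tail=1, size=1
write(19): buf=[89 19 _], head=0, tail=2, size=2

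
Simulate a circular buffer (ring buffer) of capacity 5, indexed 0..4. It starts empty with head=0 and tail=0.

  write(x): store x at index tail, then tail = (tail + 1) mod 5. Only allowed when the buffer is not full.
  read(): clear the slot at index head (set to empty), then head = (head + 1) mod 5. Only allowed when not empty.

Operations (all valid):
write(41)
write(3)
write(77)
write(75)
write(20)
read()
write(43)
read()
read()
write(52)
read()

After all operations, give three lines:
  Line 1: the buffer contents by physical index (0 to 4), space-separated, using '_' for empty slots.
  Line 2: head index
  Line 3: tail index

Answer: 43 52 _ _ 20
4
2

Derivation:
write(41): buf=[41 _ _ _ _], head=0, tail=1, size=1
write(3): buf=[41 3 _ _ _], head=0, tail=2, size=2
write(77): buf=[41 3 77 _ _], head=0, tail=3, size=3
write(75): buf=[41 3 77 75 _], head=0, tail=4, size=4
write(20): buf=[41 3 77 75 20], head=0, tail=0, size=5
read(): buf=[_ 3 77 75 20], head=1, tail=0, size=4
write(43): buf=[43 3 77 75 20], head=1, tail=1, size=5
read(): buf=[43 _ 77 75 20], head=2, tail=1, size=4
read(): buf=[43 _ _ 75 20], head=3, tail=1, size=3
write(52): buf=[43 52 _ 75 20], head=3, tail=2, size=4
read(): buf=[43 52 _ _ 20], head=4, tail=2, size=3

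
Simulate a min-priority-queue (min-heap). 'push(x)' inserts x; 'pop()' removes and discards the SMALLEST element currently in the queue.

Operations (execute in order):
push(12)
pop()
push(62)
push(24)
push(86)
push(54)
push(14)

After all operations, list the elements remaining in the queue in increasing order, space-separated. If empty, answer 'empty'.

push(12): heap contents = [12]
pop() → 12: heap contents = []
push(62): heap contents = [62]
push(24): heap contents = [24, 62]
push(86): heap contents = [24, 62, 86]
push(54): heap contents = [24, 54, 62, 86]
push(14): heap contents = [14, 24, 54, 62, 86]

Answer: 14 24 54 62 86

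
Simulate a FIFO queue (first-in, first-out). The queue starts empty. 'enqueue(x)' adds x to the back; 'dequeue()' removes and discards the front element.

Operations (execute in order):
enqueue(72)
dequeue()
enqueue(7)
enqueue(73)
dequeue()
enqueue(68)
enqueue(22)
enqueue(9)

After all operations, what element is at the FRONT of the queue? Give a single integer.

Answer: 73

Derivation:
enqueue(72): queue = [72]
dequeue(): queue = []
enqueue(7): queue = [7]
enqueue(73): queue = [7, 73]
dequeue(): queue = [73]
enqueue(68): queue = [73, 68]
enqueue(22): queue = [73, 68, 22]
enqueue(9): queue = [73, 68, 22, 9]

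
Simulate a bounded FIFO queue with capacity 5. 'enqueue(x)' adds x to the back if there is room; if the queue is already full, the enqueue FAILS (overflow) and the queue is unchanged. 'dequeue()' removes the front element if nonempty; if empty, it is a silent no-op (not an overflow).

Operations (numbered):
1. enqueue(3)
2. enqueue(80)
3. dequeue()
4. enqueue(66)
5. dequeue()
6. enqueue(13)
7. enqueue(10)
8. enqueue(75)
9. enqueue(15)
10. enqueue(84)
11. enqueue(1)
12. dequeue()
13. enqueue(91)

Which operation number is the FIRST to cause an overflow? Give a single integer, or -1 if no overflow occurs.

1. enqueue(3): size=1
2. enqueue(80): size=2
3. dequeue(): size=1
4. enqueue(66): size=2
5. dequeue(): size=1
6. enqueue(13): size=2
7. enqueue(10): size=3
8. enqueue(75): size=4
9. enqueue(15): size=5
10. enqueue(84): size=5=cap → OVERFLOW (fail)
11. enqueue(1): size=5=cap → OVERFLOW (fail)
12. dequeue(): size=4
13. enqueue(91): size=5

Answer: 10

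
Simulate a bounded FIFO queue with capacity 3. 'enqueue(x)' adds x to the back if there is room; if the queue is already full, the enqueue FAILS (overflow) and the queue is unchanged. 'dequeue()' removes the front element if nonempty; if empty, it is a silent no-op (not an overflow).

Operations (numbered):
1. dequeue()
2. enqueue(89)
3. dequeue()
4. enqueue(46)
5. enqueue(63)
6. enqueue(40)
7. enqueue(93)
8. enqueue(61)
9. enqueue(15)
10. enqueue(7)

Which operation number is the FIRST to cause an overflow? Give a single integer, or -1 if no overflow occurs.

1. dequeue(): empty, no-op, size=0
2. enqueue(89): size=1
3. dequeue(): size=0
4. enqueue(46): size=1
5. enqueue(63): size=2
6. enqueue(40): size=3
7. enqueue(93): size=3=cap → OVERFLOW (fail)
8. enqueue(61): size=3=cap → OVERFLOW (fail)
9. enqueue(15): size=3=cap → OVERFLOW (fail)
10. enqueue(7): size=3=cap → OVERFLOW (fail)

Answer: 7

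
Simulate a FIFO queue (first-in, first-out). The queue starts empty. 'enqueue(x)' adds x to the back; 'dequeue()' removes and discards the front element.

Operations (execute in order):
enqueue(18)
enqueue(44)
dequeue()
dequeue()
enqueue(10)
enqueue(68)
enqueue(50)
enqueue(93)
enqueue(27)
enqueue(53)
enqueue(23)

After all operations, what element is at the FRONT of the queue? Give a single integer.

enqueue(18): queue = [18]
enqueue(44): queue = [18, 44]
dequeue(): queue = [44]
dequeue(): queue = []
enqueue(10): queue = [10]
enqueue(68): queue = [10, 68]
enqueue(50): queue = [10, 68, 50]
enqueue(93): queue = [10, 68, 50, 93]
enqueue(27): queue = [10, 68, 50, 93, 27]
enqueue(53): queue = [10, 68, 50, 93, 27, 53]
enqueue(23): queue = [10, 68, 50, 93, 27, 53, 23]

Answer: 10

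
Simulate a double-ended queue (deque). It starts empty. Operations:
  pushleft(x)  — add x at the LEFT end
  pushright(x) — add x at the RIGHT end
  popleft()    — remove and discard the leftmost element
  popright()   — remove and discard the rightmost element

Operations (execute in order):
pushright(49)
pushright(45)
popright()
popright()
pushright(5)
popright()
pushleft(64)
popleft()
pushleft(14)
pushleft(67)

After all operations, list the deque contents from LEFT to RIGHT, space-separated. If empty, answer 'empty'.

Answer: 67 14

Derivation:
pushright(49): [49]
pushright(45): [49, 45]
popright(): [49]
popright(): []
pushright(5): [5]
popright(): []
pushleft(64): [64]
popleft(): []
pushleft(14): [14]
pushleft(67): [67, 14]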